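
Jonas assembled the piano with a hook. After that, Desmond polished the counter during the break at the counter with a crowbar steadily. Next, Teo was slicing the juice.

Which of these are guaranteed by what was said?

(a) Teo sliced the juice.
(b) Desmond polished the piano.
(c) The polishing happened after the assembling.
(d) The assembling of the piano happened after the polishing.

(a) Not entailed — 'was slicing' is progressive on an accomplishment; it does not entail the completed 'sliced'.
(b) Not entailed — Desmond polished the counter, not the piano; the piano belongs to the assembling event.
(c) Entailed — the narrative places the assembling before the polishing.
(d) Not entailed — the narrative places the assembling before the polishing, not after.

(c)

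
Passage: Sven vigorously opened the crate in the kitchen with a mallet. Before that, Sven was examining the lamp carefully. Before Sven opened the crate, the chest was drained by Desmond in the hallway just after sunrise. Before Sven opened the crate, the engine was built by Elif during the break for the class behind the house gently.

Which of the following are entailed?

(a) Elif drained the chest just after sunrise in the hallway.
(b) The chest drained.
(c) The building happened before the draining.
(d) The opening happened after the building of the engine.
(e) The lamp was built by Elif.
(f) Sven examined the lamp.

(a) Not entailed — the passage has Desmond draining the chest, not Elif.
(b) Entailed — 'Desmond drained the chest' is causative; it entails the inchoative 'the chest drained'.
(c) Not entailed — the narrative doesn't order the building relative to the draining.
(d) Entailed — the narrative places the building before the opening.
(e) Not entailed — Elif built the engine, not the lamp; the lamp belongs to the examining event.
(f) Entailed — 'examine' is an activity; 'was examining' entails that some examining happened, so 'examined' holds.

(b), (d), (f)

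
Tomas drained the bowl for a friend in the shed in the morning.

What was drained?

the bowl

'the bowl' marks the patient of the draining event.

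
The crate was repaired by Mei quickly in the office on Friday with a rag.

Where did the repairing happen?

'in the office' marks the location of the repairing event.

in the office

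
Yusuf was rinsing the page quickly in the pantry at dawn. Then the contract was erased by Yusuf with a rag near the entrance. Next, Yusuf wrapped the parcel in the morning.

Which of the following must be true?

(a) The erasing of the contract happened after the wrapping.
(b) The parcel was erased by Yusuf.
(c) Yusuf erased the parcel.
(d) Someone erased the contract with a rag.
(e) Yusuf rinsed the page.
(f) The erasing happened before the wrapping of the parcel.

(a) Not entailed — the narrative places the erasing before the wrapping, not after.
(b) Not entailed — Yusuf erased the contract, not the parcel; the parcel belongs to the wrapping event.
(c) Not entailed — Yusuf erased the contract, not the parcel; the parcel belongs to the wrapping event.
(d) Entailed — dropping 'near the entrance' and generalizing the agent leaves a sub-description the original still satisfies.
(e) Entailed — 'rinse' is an activity; 'was rinsing' entails that some rinsing happened, so 'rinsed' holds.
(f) Entailed — the narrative places the erasing before the wrapping.

(d), (e), (f)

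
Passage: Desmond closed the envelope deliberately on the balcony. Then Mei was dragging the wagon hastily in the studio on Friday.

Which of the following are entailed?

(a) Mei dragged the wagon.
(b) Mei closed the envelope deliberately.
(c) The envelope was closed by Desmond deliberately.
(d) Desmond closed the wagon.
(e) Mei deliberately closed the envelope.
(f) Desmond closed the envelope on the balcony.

(a) Entailed — 'drag' is an activity; 'was dragging' entails that some dragging happened, so 'dragged' holds.
(b) Not entailed — the passage has Desmond closing the envelope, not Mei.
(c) Entailed — this follows by dropping conjuncts from the closing event's description.
(d) Not entailed — Desmond closed the envelope, not the wagon; the wagon belongs to the dragging event.
(e) Not entailed — the passage has Desmond closing the envelope, not Mei.
(f) Entailed — dropping 'deliberately' leaves a sub-description the original still satisfies.

(a), (c), (f)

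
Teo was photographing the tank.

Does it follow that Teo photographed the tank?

no

'was photographing' is progressive; for an accomplishment like 'photograph the tank', it doesn't entail completion.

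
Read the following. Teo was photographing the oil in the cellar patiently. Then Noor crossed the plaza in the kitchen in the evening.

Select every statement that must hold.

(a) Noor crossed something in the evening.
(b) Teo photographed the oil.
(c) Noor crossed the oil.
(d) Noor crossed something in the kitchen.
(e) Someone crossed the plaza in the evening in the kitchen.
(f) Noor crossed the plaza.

(a), (d), (e), (f)

(a) Entailed — dropping 'in the kitchen' and generalizing the patient leaves a sub-description the original still satisfies.
(b) Not entailed — 'was photographing' is progressive on an accomplishment; it does not entail the completed 'photographed'.
(c) Not entailed — Noor crossed the plaza, not the oil; the oil belongs to the photographing event.
(d) Entailed — the original entails any weakening of itself; this just drops 'in the evening' and generalizes the patient.
(e) Entailed — the original entails any weakening of itself; this just generalizes the agent.
(f) Entailed — every conjunct here is already in the original crossing event.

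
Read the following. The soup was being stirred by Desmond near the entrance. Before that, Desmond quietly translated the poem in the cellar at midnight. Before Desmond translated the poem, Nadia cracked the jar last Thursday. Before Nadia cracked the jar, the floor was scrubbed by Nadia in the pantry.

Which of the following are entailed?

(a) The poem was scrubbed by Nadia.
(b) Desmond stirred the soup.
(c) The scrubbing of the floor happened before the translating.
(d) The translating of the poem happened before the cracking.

(b), (c)

(a) Not entailed — Nadia scrubbed the floor, not the poem; the poem belongs to the translating event.
(b) Entailed — 'stir' is an activity; 'was stirring' entails that some stirring happened, so 'stirred' holds.
(c) Entailed — the narrative places the scrubbing before the translating.
(d) Not entailed — the narrative places the cracking before the translating, not after.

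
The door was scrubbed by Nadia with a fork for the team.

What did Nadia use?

'with a fork' marks the instrument of the scrubbing event.

a fork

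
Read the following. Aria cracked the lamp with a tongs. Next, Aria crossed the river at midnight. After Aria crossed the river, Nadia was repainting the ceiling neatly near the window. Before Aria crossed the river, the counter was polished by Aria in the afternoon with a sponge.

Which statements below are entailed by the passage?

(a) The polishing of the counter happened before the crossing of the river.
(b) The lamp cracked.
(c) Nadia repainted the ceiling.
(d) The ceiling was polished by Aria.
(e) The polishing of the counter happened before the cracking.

(a) Entailed — the narrative places the polishing before the crossing.
(b) Entailed — 'Aria cracked the lamp' is causative; it entails the inchoative 'the lamp cracked'.
(c) Not entailed — 'was repainting' is progressive on an accomplishment; it does not entail the completed 'repainted'.
(d) Not entailed — Aria polished the counter, not the ceiling; the ceiling belongs to the repainting event.
(e) Not entailed — the narrative doesn't order the polishing relative to the cracking.

(a), (b)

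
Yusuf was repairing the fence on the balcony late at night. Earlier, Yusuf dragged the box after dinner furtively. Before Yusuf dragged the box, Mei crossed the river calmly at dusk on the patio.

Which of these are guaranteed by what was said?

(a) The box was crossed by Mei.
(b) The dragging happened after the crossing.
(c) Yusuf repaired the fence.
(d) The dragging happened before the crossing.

(a) Not entailed — Mei crossed the river, not the box; the box belongs to the dragging event.
(b) Entailed — the narrative places the crossing before the dragging.
(c) Not entailed — 'was repairing' is progressive on an accomplishment; it does not entail the completed 'repaired'.
(d) Not entailed — the narrative places the crossing before the dragging, not after.

(b)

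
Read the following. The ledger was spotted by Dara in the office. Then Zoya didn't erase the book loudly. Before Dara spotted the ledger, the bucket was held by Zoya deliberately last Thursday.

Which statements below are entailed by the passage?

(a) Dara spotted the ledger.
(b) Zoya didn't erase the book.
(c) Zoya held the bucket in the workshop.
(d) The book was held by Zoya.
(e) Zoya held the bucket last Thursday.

(a) Entailed — this follows by dropping conjuncts from the spotting event's description.
(b) Not entailed — dropping 'loudly' under negation is not valid — the original leaves open that Zoya erased the book some other way.
(c) Not entailed — 'in the workshop' adds information not in the original event.
(d) Not entailed — Zoya held the bucket, not the book; the book belongs to the erasing event.
(e) Entailed — every conjunct here is already in the original holding event.

(a), (e)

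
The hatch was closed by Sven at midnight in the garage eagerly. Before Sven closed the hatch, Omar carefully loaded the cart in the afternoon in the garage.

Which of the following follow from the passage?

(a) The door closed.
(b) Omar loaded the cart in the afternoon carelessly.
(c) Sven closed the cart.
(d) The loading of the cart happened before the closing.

(d)

(a) Not entailed — the hatch is what closed, not the door.
(b) Not entailed — 'carelessly' adds a manner not in (and inconsistent with) the original.
(c) Not entailed — Sven closed the hatch, not the cart; the cart belongs to the loading event.
(d) Entailed — the narrative places the loading before the closing.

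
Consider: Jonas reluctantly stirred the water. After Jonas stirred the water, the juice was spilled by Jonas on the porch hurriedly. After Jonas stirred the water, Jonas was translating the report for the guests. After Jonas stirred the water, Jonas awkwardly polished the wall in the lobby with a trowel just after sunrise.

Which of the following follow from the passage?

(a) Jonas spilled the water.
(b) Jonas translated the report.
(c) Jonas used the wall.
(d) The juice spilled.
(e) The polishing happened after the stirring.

(d), (e)

(a) Not entailed — Jonas spilled the juice, not the water; the water belongs to the stirring event.
(b) Not entailed — 'was translating' is progressive on an accomplishment; it does not entail the completed 'translated'.
(c) Not entailed — the wall is the patient, not an instrument — Jonas used a trowel.
(d) Entailed — 'Jonas spilled the juice' is causative; it entails the inchoative 'the juice spilled'.
(e) Entailed — the narrative places the stirring before the polishing.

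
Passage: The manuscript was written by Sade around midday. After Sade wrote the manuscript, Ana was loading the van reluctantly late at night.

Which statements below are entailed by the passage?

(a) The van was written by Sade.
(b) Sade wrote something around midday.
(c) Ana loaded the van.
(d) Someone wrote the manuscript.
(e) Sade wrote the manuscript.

(b), (d), (e)

(a) Not entailed — Sade wrote the manuscript, not the van; the van belongs to the loading event.
(b) Entailed — every conjunct here is already in the original writing event.
(c) Not entailed — 'was loading' is progressive on an accomplishment; it does not entail the completed 'loaded'.
(d) Entailed — dropping 'around midday' and generalizing the agent leaves a sub-description the original still satisfies.
(e) Entailed — the original entails any weakening of itself; this just drops 'around midday'.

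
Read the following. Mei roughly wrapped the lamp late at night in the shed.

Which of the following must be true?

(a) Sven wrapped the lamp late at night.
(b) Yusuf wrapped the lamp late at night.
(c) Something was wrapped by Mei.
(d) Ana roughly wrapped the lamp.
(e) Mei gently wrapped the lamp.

(c)

(a) Not entailed — the passage has Mei wrapping the lamp, not Sven.
(b) Not entailed — the passage has Mei wrapping the lamp, not Yusuf.
(c) Entailed — dropping 'in the shed', 'roughly', 'late at night' and generalizing the patient leaves a sub-description the original still satisfies.
(d) Not entailed — the passage has Mei wrapping the lamp, not Ana.
(e) Not entailed — 'gently' adds a manner not in (and inconsistent with) the original.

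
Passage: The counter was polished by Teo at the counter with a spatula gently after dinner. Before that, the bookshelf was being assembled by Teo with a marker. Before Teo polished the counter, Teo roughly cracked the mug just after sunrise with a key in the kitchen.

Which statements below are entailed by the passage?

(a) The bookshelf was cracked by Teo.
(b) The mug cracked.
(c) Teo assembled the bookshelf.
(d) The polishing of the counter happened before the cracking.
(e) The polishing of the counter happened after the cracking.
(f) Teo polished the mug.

(b), (e)

(a) Not entailed — Teo cracked the mug, not the bookshelf; the bookshelf belongs to the assembling event.
(b) Entailed — 'Teo cracked the mug' is causative; it entails the inchoative 'the mug cracked'.
(c) Not entailed — 'was assembling' is progressive on an accomplishment; it does not entail the completed 'assembled'.
(d) Not entailed — the narrative places the cracking before the polishing, not after.
(e) Entailed — the narrative places the cracking before the polishing.
(f) Not entailed — Teo polished the counter, not the mug; the mug belongs to the cracking event.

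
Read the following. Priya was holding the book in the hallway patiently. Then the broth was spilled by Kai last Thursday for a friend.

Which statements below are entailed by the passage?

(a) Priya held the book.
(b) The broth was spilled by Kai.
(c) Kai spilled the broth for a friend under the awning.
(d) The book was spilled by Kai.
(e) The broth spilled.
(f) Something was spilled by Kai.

(a) Entailed — 'hold' is an activity; 'was holding' entails that some holding happened, so 'held' holds.
(b) Entailed — dropping 'last Thursday', 'for a friend' leaves a sub-description the original still satisfies.
(c) Not entailed — 'under the awning' adds information not in the original event.
(d) Not entailed — Kai spilled the broth, not the book; the book belongs to the holding event.
(e) Entailed — 'Kai spilled the broth' is causative; it entails the inchoative 'the broth spilled'.
(f) Entailed — the original entails any weakening of itself; this just drops 'last Thursday', 'for a friend' and generalizes the patient.

(a), (b), (e), (f)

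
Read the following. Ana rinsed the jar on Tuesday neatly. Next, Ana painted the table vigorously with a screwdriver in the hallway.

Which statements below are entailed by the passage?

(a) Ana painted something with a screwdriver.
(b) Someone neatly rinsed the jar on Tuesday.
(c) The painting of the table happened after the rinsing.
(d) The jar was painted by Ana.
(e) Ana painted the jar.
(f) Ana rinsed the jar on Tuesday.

(a), (b), (c), (f)

(a) Entailed — the original entails any weakening of itself; this just drops 'in the hallway', 'vigorously' and generalizes the patient.
(b) Entailed — generalizing the agent leaves a sub-description the original still satisfies.
(c) Entailed — the narrative places the rinsing before the painting.
(d) Not entailed — Ana painted the table, not the jar; the jar belongs to the rinsing event.
(e) Not entailed — Ana painted the table, not the jar; the jar belongs to the rinsing event.
(f) Entailed — dropping 'neatly' leaves a sub-description the original still satisfies.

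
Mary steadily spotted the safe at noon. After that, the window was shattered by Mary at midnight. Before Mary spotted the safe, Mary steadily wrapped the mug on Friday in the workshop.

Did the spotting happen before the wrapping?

no

The narrative orders the wrapping before the spotting.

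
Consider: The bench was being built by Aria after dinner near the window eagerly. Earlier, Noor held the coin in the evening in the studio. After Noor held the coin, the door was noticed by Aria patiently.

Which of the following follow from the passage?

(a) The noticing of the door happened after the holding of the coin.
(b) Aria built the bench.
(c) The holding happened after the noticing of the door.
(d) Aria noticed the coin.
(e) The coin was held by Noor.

(a) Entailed — the narrative places the holding before the noticing.
(b) Not entailed — 'was building' is progressive on an accomplishment; it does not entail the completed 'built'.
(c) Not entailed — the narrative places the holding before the noticing, not after.
(d) Not entailed — Aria noticed the door, not the coin; the coin belongs to the holding event.
(e) Entailed — every conjunct here is already in the original holding event.

(a), (e)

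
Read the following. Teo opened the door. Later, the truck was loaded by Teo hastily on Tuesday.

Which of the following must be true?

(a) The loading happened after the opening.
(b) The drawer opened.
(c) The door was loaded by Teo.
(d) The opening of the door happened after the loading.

(a) Entailed — the narrative places the opening before the loading.
(b) Not entailed — the door is what opened, not the drawer.
(c) Not entailed — Teo loaded the truck, not the door; the door belongs to the opening event.
(d) Not entailed — the narrative places the opening before the loading, not after.

(a)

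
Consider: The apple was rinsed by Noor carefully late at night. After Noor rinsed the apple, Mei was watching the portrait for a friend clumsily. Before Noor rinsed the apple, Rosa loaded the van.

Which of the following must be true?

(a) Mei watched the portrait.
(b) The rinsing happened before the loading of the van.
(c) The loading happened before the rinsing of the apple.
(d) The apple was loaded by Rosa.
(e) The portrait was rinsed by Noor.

(a) Entailed — 'watch' is an activity; 'was watching' entails that some watching happened, so 'watched' holds.
(b) Not entailed — the narrative places the loading before the rinsing, not after.
(c) Entailed — the narrative places the loading before the rinsing.
(d) Not entailed — Rosa loaded the van, not the apple; the apple belongs to the rinsing event.
(e) Not entailed — Noor rinsed the apple, not the portrait; the portrait belongs to the watching event.

(a), (c)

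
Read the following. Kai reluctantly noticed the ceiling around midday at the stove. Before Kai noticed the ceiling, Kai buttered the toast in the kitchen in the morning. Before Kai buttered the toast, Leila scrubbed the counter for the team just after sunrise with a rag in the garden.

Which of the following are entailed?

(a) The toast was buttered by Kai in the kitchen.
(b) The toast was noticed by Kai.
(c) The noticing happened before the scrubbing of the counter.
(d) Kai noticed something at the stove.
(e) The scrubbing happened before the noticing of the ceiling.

(a), (d), (e)

(a) Entailed — the original entails any weakening of itself; this just drops 'in the morning'.
(b) Not entailed — Kai noticed the ceiling, not the toast; the toast belongs to the buttering event.
(c) Not entailed — the narrative places the scrubbing before the noticing, not after.
(d) Entailed — this follows by dropping conjuncts from the noticing event's description.
(e) Entailed — the narrative places the scrubbing before the noticing.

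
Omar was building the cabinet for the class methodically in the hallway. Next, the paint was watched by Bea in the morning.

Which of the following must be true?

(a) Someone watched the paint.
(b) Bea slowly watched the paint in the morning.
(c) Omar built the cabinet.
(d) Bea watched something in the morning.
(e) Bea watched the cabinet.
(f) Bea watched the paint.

(a), (d), (f)

(a) Entailed — every conjunct here is already in the original watching event.
(b) Not entailed — 'slowly' adds information not in the original event.
(c) Not entailed — 'was building' is progressive on an accomplishment; it does not entail the completed 'built'.
(d) Entailed — the original entails any weakening of itself; this just generalizes the patient.
(e) Not entailed — Bea watched the paint, not the cabinet; the cabinet belongs to the building event.
(f) Entailed — the original entails any weakening of itself; this just drops 'in the morning'.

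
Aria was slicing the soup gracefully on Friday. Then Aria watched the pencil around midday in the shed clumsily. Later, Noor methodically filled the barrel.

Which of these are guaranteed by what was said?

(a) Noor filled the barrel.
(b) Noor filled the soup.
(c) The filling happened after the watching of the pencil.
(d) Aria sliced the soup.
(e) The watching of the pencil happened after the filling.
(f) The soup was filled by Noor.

(a), (c)

(a) Entailed — dropping 'methodically' leaves a sub-description the original still satisfies.
(b) Not entailed — Noor filled the barrel, not the soup; the soup belongs to the slicing event.
(c) Entailed — the narrative places the watching before the filling.
(d) Not entailed — 'was slicing' is progressive on an accomplishment; it does not entail the completed 'sliced'.
(e) Not entailed — the narrative places the watching before the filling, not after.
(f) Not entailed — Noor filled the barrel, not the soup; the soup belongs to the slicing event.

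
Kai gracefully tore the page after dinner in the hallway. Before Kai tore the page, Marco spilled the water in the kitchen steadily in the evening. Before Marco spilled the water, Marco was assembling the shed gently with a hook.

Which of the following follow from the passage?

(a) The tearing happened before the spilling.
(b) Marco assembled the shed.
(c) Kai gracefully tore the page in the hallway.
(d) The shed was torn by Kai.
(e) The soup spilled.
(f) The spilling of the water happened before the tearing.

(a) Not entailed — the narrative places the spilling before the tearing, not after.
(b) Not entailed — 'was assembling' is progressive on an accomplishment; it does not entail the completed 'assembled'.
(c) Entailed — every conjunct here is already in the original tearing event.
(d) Not entailed — Kai tore the page, not the shed; the shed belongs to the assembling event.
(e) Not entailed — the water is what spilled, not the soup.
(f) Entailed — the narrative places the spilling before the tearing.

(c), (f)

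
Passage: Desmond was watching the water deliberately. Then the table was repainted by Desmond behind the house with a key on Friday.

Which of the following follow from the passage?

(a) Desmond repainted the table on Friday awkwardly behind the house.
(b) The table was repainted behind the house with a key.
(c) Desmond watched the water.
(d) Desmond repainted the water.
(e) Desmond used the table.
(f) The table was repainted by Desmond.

(b), (c), (f)

(a) Not entailed — 'awkwardly' adds information not in the original event.
(b) Entailed — the original entails any weakening of itself; this just drops 'on Friday' and generalizes the agent.
(c) Entailed — 'watch' is an activity; 'was watching' entails that some watching happened, so 'watched' holds.
(d) Not entailed — Desmond repainted the table, not the water; the water belongs to the watching event.
(e) Not entailed — the table is the patient, not an instrument — Desmond used a key.
(f) Entailed — dropping 'with a key', 'on Friday', 'behind the house' leaves a sub-description the original still satisfies.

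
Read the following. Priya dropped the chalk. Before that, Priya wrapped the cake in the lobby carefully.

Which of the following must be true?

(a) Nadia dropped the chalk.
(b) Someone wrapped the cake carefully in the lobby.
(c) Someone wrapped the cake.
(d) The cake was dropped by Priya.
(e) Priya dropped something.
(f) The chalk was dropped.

(b), (c), (e), (f)

(a) Not entailed — the passage has Priya dropping the chalk, not Nadia.
(b) Entailed — this follows by dropping conjuncts from the wrapping event's description.
(c) Entailed — the original entails any weakening of itself; this just drops 'carefully', 'in the lobby' and generalizes the agent.
(d) Not entailed — Priya dropped the chalk, not the cake; the cake belongs to the wrapping event.
(e) Entailed — every conjunct here is already in the original dropping event.
(f) Entailed — this follows by dropping conjuncts from the dropping event's description.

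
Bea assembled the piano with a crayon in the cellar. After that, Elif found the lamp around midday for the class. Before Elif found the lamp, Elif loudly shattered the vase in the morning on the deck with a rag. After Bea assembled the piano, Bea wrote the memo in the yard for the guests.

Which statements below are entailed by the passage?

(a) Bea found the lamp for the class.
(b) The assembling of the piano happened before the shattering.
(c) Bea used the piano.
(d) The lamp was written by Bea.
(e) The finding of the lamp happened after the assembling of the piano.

(e)

(a) Not entailed — the passage has Elif finding the lamp, not Bea.
(b) Not entailed — the narrative doesn't order the assembling relative to the shattering.
(c) Not entailed — the piano is the patient, not an instrument — Bea used a crayon.
(d) Not entailed — Bea wrote the memo, not the lamp; the lamp belongs to the finding event.
(e) Entailed — the narrative places the assembling before the finding.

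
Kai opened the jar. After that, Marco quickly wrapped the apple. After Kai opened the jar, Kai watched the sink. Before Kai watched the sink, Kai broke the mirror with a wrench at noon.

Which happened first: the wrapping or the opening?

The connectives place the opening before the wrapping.

the opening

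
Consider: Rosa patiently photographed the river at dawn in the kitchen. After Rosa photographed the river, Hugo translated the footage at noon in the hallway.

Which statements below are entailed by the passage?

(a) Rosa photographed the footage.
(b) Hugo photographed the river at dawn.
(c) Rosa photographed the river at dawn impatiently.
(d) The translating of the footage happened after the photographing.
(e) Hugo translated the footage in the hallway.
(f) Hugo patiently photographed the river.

(a) Not entailed — Rosa photographed the river, not the footage; the footage belongs to the translating event.
(b) Not entailed — the passage has Rosa photographing the river, not Hugo.
(c) Not entailed — 'impatiently' adds a manner not in (and inconsistent with) the original.
(d) Entailed — the narrative places the photographing before the translating.
(e) Entailed — dropping 'at noon' leaves a sub-description the original still satisfies.
(f) Not entailed — the passage has Rosa photographing the river, not Hugo.

(d), (e)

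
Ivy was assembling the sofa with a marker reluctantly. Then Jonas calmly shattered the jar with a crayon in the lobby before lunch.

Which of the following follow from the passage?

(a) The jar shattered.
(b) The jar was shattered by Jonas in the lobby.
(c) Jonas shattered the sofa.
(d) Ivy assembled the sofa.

(a) Entailed — 'Jonas shattered the jar' is causative; it entails the inchoative 'the jar shattered'.
(b) Entailed — the original entails any weakening of itself; this just drops 'with a crayon', 'calmly', 'before lunch'.
(c) Not entailed — Jonas shattered the jar, not the sofa; the sofa belongs to the assembling event.
(d) Not entailed — 'was assembling' is progressive on an accomplishment; it does not entail the completed 'assembled'.

(a), (b)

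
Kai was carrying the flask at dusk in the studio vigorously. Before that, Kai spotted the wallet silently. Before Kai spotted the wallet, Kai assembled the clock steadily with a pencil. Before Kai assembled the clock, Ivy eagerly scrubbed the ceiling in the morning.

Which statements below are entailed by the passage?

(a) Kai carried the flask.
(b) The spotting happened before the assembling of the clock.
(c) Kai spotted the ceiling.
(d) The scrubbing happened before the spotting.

(a), (d)

(a) Entailed — 'carry' is an activity; 'was carrying' entails that some carrying happened, so 'carried' holds.
(b) Not entailed — the narrative places the assembling before the spotting, not after.
(c) Not entailed — Kai spotted the wallet, not the ceiling; the ceiling belongs to the scrubbing event.
(d) Entailed — the narrative places the scrubbing before the spotting.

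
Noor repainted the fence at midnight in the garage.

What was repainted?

'the fence' marks the patient of the repainting event.

the fence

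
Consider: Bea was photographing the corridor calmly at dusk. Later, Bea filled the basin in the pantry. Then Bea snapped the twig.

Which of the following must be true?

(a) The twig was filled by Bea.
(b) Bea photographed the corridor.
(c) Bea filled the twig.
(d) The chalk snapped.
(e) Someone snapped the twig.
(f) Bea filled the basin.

(a) Not entailed — Bea filled the basin, not the twig; the twig belongs to the snapping event.
(b) Not entailed — 'was photographing' is progressive on an accomplishment; it does not entail the completed 'photographed'.
(c) Not entailed — Bea filled the basin, not the twig; the twig belongs to the snapping event.
(d) Not entailed — the twig is what snapped, not the chalk.
(e) Entailed — the original entails any weakening of itself; this just generalizes the agent.
(f) Entailed — this follows by dropping conjuncts from the filling event's description.

(e), (f)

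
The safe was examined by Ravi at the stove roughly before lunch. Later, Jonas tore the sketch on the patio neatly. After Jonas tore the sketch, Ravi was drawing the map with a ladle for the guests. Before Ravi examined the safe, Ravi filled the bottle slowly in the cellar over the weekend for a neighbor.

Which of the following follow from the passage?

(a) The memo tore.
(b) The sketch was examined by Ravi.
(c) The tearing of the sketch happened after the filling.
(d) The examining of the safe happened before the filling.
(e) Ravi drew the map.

(c)

(a) Not entailed — the sketch is what tore, not the memo.
(b) Not entailed — Ravi examined the safe, not the sketch; the sketch belongs to the tearing event.
(c) Entailed — the narrative places the filling before the tearing.
(d) Not entailed — the narrative places the filling before the examining, not after.
(e) Not entailed — 'was drawing' is progressive on an accomplishment; it does not entail the completed 'drew'.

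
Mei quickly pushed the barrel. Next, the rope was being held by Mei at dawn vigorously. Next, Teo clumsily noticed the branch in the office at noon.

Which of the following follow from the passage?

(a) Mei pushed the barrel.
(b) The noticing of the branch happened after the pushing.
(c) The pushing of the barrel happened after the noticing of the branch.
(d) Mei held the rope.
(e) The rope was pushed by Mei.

(a) Entailed — this follows by dropping conjuncts from the pushing event's description.
(b) Entailed — the narrative places the pushing before the noticing.
(c) Not entailed — the narrative places the pushing before the noticing, not after.
(d) Entailed — 'hold' is an activity; 'was holding' entails that some holding happened, so 'held' holds.
(e) Not entailed — Mei pushed the barrel, not the rope; the rope belongs to the holding event.

(a), (b), (d)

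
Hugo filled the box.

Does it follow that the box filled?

yes

'Hugo filled the box' is the causative; it entails the inchoative 'the box filled'.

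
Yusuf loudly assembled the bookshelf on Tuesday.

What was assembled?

the bookshelf

'the bookshelf' marks the patient of the assembling event.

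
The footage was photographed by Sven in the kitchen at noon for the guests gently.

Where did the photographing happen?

in the kitchen

'in the kitchen' marks the location of the photographing event.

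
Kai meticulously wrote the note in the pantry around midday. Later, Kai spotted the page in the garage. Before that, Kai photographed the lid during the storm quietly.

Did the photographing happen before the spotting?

The narrative orders the photographing before the spotting.

yes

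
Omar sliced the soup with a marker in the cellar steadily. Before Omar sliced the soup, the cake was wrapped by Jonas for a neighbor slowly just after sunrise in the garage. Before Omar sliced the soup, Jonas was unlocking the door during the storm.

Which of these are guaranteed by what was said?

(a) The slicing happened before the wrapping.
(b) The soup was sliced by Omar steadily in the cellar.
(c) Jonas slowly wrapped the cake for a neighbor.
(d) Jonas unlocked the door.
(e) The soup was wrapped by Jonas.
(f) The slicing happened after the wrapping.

(b), (c), (f)

(a) Not entailed — the narrative places the wrapping before the slicing, not after.
(b) Entailed — dropping 'with a marker' leaves a sub-description the original still satisfies.
(c) Entailed — the original entails any weakening of itself; this just drops 'just after sunrise', 'in the garage'.
(d) Not entailed — 'was unlocking' is progressive on an accomplishment; it does not entail the completed 'unlocked'.
(e) Not entailed — Jonas wrapped the cake, not the soup; the soup belongs to the slicing event.
(f) Entailed — the narrative places the wrapping before the slicing.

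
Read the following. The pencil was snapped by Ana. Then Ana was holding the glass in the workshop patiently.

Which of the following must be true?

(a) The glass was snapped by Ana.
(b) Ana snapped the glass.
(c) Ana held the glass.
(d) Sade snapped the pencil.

(c)

(a) Not entailed — Ana snapped the pencil, not the glass; the glass belongs to the holding event.
(b) Not entailed — Ana snapped the pencil, not the glass; the glass belongs to the holding event.
(c) Entailed — 'hold' is an activity; 'was holding' entails that some holding happened, so 'held' holds.
(d) Not entailed — the passage has Ana snapping the pencil, not Sade.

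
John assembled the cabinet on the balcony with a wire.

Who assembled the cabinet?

John

'John' marks the agent of the assembling event.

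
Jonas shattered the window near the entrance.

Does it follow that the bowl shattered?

Nothing is said about any bowl; only the window is affected.

no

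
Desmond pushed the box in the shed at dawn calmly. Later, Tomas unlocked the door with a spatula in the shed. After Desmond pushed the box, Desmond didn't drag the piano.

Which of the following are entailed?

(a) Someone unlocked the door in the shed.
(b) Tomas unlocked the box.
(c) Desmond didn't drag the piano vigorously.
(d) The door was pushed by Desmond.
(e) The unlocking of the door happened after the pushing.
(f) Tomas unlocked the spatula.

(a), (c), (e)

(a) Entailed — the original entails any weakening of itself; this just drops 'with a spatula' and generalizes the agent.
(b) Not entailed — Tomas unlocked the door, not the box; the box belongs to the pushing event.
(c) Entailed — under negation, adding a further restriction is entailed: if no such dragging event occurred, none occurred vigorously either.
(d) Not entailed — Desmond pushed the box, not the door; the door belongs to the unlocking event.
(e) Entailed — the narrative places the pushing before the unlocking.
(f) Not entailed — the spatula is the instrument, not what was unlocked.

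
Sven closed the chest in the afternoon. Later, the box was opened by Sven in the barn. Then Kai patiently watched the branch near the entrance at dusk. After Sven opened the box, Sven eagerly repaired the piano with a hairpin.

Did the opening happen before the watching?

The narrative orders the opening before the watching.

yes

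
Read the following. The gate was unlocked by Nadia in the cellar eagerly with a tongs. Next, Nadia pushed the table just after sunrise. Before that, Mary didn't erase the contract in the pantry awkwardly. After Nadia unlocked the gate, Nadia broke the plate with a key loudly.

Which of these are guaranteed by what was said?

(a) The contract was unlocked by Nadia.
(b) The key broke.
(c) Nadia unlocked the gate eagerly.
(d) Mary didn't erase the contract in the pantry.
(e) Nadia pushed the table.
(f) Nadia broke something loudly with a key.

(c), (e), (f)

(a) Not entailed — Nadia unlocked the gate, not the contract; the contract belongs to the erasing event.
(b) Not entailed — the plate is what broke, not the key.
(c) Entailed — the original entails any weakening of itself; this just drops 'with a tongs', 'in the cellar'.
(d) Not entailed — dropping 'awkwardly' under negation is not valid — the original leaves open that Mary erased the contract some other way.
(e) Entailed — every conjunct here is already in the original pushing event.
(f) Entailed — generalizing the patient leaves a sub-description the original still satisfies.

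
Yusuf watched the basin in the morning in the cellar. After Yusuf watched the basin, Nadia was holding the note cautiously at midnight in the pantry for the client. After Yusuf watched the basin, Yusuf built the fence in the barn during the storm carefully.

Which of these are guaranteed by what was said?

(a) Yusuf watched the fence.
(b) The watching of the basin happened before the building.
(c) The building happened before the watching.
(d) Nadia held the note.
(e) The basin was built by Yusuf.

(a) Not entailed — Yusuf watched the basin, not the fence; the fence belongs to the building event.
(b) Entailed — the narrative places the watching before the building.
(c) Not entailed — the narrative places the watching before the building, not after.
(d) Entailed — 'hold' is an activity; 'was holding' entails that some holding happened, so 'held' holds.
(e) Not entailed — Yusuf built the fence, not the basin; the basin belongs to the watching event.

(b), (d)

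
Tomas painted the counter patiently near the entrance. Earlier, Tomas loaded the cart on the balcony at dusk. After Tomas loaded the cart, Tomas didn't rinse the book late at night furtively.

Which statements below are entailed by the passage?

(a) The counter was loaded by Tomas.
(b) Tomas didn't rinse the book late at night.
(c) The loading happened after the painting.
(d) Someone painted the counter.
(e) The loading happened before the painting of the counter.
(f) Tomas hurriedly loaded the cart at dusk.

(a) Not entailed — Tomas loaded the cart, not the counter; the counter belongs to the painting event.
(b) Not entailed — dropping 'furtively' under negation is not valid — the original leaves open that Tomas rinsed the book some other way.
(c) Not entailed — the narrative places the loading before the painting, not after.
(d) Entailed — this follows by dropping conjuncts from the painting event's description.
(e) Entailed — the narrative places the loading before the painting.
(f) Not entailed — 'hurriedly' adds information not in the original event.

(d), (e)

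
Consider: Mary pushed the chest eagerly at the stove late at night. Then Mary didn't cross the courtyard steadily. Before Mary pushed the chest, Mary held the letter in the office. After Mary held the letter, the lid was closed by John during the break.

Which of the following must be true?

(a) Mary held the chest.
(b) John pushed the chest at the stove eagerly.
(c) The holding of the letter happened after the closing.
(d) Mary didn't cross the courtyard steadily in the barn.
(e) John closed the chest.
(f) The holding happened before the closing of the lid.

(d), (f)

(a) Not entailed — Mary held the letter, not the chest; the chest belongs to the pushing event.
(b) Not entailed — the passage has Mary pushing the chest, not John.
(c) Not entailed — the narrative places the holding before the closing, not after.
(d) Entailed — under negation, adding a further restriction is entailed: if no such crossing event occurred, none occurred in the barn either.
(e) Not entailed — John closed the lid, not the chest; the chest belongs to the pushing event.
(f) Entailed — the narrative places the holding before the closing.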